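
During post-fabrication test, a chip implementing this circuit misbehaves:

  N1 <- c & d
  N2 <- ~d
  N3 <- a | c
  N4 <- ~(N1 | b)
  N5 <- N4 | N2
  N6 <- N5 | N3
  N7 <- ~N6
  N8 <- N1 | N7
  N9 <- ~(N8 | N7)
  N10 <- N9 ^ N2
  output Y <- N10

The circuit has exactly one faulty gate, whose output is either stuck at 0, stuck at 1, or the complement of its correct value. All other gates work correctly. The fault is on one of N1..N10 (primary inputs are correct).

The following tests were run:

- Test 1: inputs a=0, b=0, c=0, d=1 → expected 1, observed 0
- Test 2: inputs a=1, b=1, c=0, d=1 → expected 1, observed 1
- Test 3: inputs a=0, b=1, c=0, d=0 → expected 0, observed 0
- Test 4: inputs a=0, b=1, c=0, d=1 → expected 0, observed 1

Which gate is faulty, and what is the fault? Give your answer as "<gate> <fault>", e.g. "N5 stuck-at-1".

Fault-free values for test 1 (a=0, b=0, c=0, d=1): N1=0, N2=0, N3=0, N4=1, N5=1, N6=1, N7=0, N8=0, N9=1, N10=1, giving Y=1. Observed 0.
Test 1: faults giving observed 0 are {N1 stuck-at-1, N1 inverted output, N2 stuck-at-1, N2 inverted output, N4 stuck-at-0, N4 inverted output, N5 stuck-at-0, N5 inverted output, N6 stuck-at-0, N6 inverted output, N7 stuck-at-1, N7 inverted output, N8 stuck-at-1, N8 inverted output, N9 stuck-at-0, N9 inverted output, N10 stuck-at-0, N10 inverted output}.
Test 2 (a=1, b=1, c=0, d=1): fault-free N1=0, N2=0, N3=1, N4=0, N5=0, N6=1, N7=0, N8=0, N9=1, N10=1 → 1; observed 1. Eliminates N1 stuck-at-1, N1 inverted output, N2 stuck-at-1, N2 inverted output, N6 stuck-at-0, N6 inverted output, N7 stuck-at-1, N7 inverted output, N8 stuck-at-1, N8 inverted output, N9 stuck-at-0, N9 inverted output, N10 stuck-at-0, N10 inverted output.
Test 3 (a=0, b=1, c=0, d=0): fault-free N1=0, N2=1, N3=0, N4=0, N5=1, N6=1, N7=0, N8=0, N9=1, N10=0 → 0; observed 0. Eliminates N5 stuck-at-0, N5 inverted output.
Test 4 (a=0, b=1, c=0, d=1): fault-free N1=0, N2=0, N3=0, N4=0, N5=0, N6=0, N7=1, N8=1, N9=0, N10=0 → 0; observed 1. Eliminates N4 stuck-at-0.
Only N4 inverted output is consistent with every test.

N4 inverted output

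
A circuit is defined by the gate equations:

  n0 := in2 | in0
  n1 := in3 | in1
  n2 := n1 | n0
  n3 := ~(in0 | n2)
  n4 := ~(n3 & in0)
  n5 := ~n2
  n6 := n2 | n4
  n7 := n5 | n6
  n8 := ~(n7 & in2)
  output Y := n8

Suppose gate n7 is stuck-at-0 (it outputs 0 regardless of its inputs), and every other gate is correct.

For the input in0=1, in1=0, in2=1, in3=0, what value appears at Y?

Propagate with n7 forced: n0=1, n1=0, n2=1, n3=0, n4=1, n5=0, n6=1, n7=0 [stuck-at-0], n8=1.
So Y = 1. (Without the fault it would be 0.)

1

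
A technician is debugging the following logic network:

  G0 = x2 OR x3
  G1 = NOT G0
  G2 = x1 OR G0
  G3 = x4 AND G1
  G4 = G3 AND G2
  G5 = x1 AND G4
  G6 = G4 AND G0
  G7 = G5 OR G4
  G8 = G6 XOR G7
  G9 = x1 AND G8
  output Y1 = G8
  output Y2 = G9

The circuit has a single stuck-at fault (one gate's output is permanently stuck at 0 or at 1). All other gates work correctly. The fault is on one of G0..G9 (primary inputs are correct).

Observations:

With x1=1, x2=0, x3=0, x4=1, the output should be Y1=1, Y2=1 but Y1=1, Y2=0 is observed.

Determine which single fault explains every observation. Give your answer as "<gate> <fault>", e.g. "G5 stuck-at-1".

G9 stuck-at-0

Fault-free values for test 1 (x1=1, x2=0, x3=0, x4=1): G0=0, G1=1, G2=1, G3=1, G4=1, G5=1, G6=0, G7=1, G8=1, G9=1, giving Y1=1, Y2=1. Observed Y1=1, Y2=0.
Test 1: faults giving observed Y1=1, Y2=0 are {G9 stuck-at-0}.
Only G9 stuck-at-0 is consistent with every test.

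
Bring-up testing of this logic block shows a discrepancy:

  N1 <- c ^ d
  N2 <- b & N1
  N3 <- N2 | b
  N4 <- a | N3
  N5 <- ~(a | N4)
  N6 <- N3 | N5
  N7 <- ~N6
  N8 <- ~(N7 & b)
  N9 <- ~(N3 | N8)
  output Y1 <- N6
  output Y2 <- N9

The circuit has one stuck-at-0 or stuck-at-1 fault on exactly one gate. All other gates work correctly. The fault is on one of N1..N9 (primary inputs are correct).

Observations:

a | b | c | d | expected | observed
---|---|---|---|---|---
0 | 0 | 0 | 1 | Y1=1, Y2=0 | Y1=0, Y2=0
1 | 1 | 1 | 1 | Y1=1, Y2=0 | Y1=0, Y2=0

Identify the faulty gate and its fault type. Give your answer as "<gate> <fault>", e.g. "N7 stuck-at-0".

N6 stuck-at-0

Fault-free values for test 1 (a=0, b=0, c=0, d=1): N1=1, N2=0, N3=0, N4=0, N5=1, N6=1, N7=0, N8=1, N9=0, giving Y1=1, Y2=0. Observed Y1=0, Y2=0.
Test 1: faults giving observed Y1=0, Y2=0 are {N4 stuck-at-1, N5 stuck-at-0, N6 stuck-at-0}.
Test 2 (a=1, b=1, c=1, d=1): fault-free N1=0, N2=0, N3=1, N4=1, N5=0, N6=1, N7=0, N8=1, N9=0 → Y1=1, Y2=0; observed Y1=0, Y2=0. Eliminates N4 stuck-at-1, N5 stuck-at-0.
Only N6 stuck-at-0 is consistent with every test.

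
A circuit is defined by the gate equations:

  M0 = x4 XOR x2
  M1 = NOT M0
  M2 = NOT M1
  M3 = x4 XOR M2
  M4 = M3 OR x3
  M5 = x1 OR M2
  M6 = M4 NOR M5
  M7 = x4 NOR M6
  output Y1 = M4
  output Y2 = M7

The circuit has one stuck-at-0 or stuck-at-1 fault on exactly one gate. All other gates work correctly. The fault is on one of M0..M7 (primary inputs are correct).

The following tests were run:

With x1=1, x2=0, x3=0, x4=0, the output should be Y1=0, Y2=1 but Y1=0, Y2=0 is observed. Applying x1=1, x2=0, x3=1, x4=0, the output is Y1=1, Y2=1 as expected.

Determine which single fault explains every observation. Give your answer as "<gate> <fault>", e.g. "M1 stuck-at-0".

M5 stuck-at-0

Fault-free values for test 1 (x1=1, x2=0, x3=0, x4=0): M0=0, M1=1, M2=0, M3=0, M4=0, M5=1, M6=0, M7=1, giving Y1=0, Y2=1. Observed Y1=0, Y2=0.
Test 1: faults giving observed Y1=0, Y2=0 are {M5 stuck-at-0, M6 stuck-at-1, M7 stuck-at-0}.
Test 2 (x1=1, x2=0, x3=1, x4=0): fault-free M0=0, M1=1, M2=0, M3=0, M4=1, M5=1, M6=0, M7=1 → Y1=1, Y2=1; observed Y1=1, Y2=1. Eliminates M6 stuck-at-1, M7 stuck-at-0.
Only M5 stuck-at-0 is consistent with every test.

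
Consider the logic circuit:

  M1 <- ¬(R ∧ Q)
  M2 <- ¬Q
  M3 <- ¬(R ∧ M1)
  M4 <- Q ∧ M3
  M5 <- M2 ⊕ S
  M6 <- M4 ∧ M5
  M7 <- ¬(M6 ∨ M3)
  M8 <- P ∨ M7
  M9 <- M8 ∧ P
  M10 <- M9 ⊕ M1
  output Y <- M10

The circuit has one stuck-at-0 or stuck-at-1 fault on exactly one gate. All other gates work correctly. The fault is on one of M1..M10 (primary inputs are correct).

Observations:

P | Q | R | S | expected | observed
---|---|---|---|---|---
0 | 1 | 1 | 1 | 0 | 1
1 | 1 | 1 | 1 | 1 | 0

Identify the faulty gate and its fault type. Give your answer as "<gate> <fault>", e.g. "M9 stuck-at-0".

M1 stuck-at-1

Fault-free values for test 1 (P=0, Q=1, R=1, S=1): M1=0, M2=0, M3=1, M4=1, M5=1, M6=1, M7=0, M8=0, M9=0, M10=0, giving Y=0. Observed 1.
Test 1: faults giving observed 1 are {M1 stuck-at-1, M9 stuck-at-1, M10 stuck-at-1}.
Test 2 (P=1, Q=1, R=1, S=1): fault-free M1=0, M2=0, M3=1, M4=1, M5=1, M6=1, M7=0, M8=1, M9=1, M10=1 → 1; observed 0. Eliminates M9 stuck-at-1, M10 stuck-at-1.
Only M1 stuck-at-1 is consistent with every test.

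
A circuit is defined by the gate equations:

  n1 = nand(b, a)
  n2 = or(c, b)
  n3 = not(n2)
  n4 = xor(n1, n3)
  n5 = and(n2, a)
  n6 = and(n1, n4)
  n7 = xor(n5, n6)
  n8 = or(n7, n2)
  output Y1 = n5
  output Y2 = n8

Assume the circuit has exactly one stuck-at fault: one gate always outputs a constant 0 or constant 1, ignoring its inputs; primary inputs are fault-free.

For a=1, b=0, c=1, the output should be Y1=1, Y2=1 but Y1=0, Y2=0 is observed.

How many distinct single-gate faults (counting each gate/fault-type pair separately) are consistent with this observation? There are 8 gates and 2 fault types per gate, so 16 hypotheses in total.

1

Fault-free: n1=1, n2=1, n3=0, n4=1, n5=1, n6=1, n7=0, n8=1 → Y1=1, Y2=1. Observed Y1=0, Y2=0.
  n1: none of the 2 fault types match ✗
  n2: stuck-at-0 ✓; others ✗
  n3: none of the 2 fault types match ✗
  n4: none of the 2 fault types match ✗
  n5: none of the 2 fault types match ✗
  n6: none of the 2 fault types match ✗
  n7: none of the 2 fault types match ✗
  n8: none of the 2 fault types match ✗
Consistent faults: {n2 stuck-at-0} — 1 in all.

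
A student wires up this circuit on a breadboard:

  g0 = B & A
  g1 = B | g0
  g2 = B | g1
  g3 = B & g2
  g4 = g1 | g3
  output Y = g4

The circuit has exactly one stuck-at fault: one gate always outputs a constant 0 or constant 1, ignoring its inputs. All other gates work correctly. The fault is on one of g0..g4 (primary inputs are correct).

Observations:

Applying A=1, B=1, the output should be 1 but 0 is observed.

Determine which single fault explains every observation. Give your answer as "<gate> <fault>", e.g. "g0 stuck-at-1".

g4 stuck-at-0

Fault-free values for test 1 (A=1, B=1): g0=1, g1=1, g2=1, g3=1, g4=1, giving Y=1. Observed 0.
Test 1: faults giving observed 0 are {g4 stuck-at-0}.
Only g4 stuck-at-0 is consistent with every test.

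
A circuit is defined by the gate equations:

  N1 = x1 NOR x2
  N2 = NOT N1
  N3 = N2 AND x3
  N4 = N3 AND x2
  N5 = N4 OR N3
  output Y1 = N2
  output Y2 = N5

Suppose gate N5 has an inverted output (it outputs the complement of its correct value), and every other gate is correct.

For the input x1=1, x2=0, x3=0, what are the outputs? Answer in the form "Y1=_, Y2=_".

Y1=1, Y2=1

Propagate with N5 forced: N1=0, N2=1, N3=0, N4=0, N5=1 [inverted output].
So the outputs are Y1=1, Y2=1. (Without the fault they would be Y1=1, Y2=0.)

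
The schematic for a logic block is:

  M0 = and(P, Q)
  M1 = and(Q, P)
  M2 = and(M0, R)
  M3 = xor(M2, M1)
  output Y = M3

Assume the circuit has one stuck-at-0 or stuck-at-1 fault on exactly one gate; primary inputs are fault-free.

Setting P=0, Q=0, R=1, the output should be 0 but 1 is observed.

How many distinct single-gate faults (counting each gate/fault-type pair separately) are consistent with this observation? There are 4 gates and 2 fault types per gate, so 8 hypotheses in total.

4

Fault-free: M0=0, M1=0, M2=0, M3=0 → 0. Observed 1.
  M0 stuck-at-0: output 0 ✗
  M0 stuck-at-1: output 1 ✓
  M1 stuck-at-0: output 0 ✗
  M1 stuck-at-1: output 1 ✓
  M2 stuck-at-0: output 0 ✗
  M2 stuck-at-1: output 1 ✓
  M3 stuck-at-0: output 0 ✗
  M3 stuck-at-1: output 1 ✓
Consistent faults: {M0 stuck-at-1, M1 stuck-at-1, M2 stuck-at-1, M3 stuck-at-1} — 4 in all.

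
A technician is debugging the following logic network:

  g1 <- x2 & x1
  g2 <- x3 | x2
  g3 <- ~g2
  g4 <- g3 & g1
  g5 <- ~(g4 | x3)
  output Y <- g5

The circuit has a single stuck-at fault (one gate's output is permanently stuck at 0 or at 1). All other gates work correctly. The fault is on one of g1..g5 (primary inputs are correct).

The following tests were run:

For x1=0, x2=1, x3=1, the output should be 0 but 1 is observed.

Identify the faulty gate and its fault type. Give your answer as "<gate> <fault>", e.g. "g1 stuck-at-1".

g5 stuck-at-1

Fault-free values for test 1 (x1=0, x2=1, x3=1): g1=0, g2=1, g3=0, g4=0, g5=0, giving Y=0. Observed 1.
Test 1: faults giving observed 1 are {g5 stuck-at-1}.
Only g5 stuck-at-1 is consistent with every test.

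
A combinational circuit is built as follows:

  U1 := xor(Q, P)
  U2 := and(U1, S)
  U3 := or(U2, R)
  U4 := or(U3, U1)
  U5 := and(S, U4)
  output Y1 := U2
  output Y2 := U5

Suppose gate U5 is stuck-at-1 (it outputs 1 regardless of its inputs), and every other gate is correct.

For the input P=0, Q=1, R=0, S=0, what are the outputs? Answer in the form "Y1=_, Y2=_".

Propagate with U5 forced: U1=1, U2=0, U3=0, U4=1, U5=1 [stuck-at-1].
So the outputs are Y1=0, Y2=1. (Without the fault they would be Y1=0, Y2=0.)

Y1=0, Y2=1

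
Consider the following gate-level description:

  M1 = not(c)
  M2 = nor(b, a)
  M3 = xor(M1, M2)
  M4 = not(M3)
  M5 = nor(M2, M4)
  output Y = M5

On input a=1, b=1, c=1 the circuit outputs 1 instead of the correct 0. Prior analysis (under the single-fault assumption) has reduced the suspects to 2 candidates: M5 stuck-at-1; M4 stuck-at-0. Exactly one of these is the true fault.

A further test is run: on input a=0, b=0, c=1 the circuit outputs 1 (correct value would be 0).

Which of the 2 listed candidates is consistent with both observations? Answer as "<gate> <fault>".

Evaluate each candidate on input a=0, b=0, c=1:
  M5 stuck-at-1: M1=0, M2=1, M3=1, M4=0, M5=1 [stuck-at-1] → 1 — matches
  M4 stuck-at-0: M1=0, M2=1, M3=1, M4=0 [stuck-at-0], M5=0 → 0 — eliminated
Only M5 stuck-at-1 reproduces the observed 1.

M5 stuck-at-1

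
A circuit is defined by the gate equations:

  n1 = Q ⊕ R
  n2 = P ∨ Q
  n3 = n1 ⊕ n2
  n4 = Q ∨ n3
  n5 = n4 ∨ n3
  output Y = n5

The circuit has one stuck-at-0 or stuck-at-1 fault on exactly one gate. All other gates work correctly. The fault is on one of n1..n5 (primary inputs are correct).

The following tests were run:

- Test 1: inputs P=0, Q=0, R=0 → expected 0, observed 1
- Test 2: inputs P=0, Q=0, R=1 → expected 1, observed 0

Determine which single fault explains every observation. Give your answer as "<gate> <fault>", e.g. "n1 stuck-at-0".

n2 stuck-at-1

Fault-free values for test 1 (P=0, Q=0, R=0): n1=0, n2=0, n3=0, n4=0, n5=0, giving Y=0. Observed 1.
Test 1: faults giving observed 1 are {n1 stuck-at-1, n2 stuck-at-1, n3 stuck-at-1, n4 stuck-at-1, n5 stuck-at-1}.
Test 2 (P=0, Q=0, R=1): fault-free n1=1, n2=0, n3=1, n4=1, n5=1 → 1; observed 0. Eliminates n1 stuck-at-1, n3 stuck-at-1, n4 stuck-at-1, n5 stuck-at-1.
Only n2 stuck-at-1 is consistent with every test.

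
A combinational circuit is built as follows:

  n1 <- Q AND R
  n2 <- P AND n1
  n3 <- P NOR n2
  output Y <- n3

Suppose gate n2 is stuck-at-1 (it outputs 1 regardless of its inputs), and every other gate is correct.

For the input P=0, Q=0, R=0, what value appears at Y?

0

Propagate with n2 forced: n1=0, n2=1 [stuck-at-1], n3=0.
So Y = 0. (Without the fault it would be 1.)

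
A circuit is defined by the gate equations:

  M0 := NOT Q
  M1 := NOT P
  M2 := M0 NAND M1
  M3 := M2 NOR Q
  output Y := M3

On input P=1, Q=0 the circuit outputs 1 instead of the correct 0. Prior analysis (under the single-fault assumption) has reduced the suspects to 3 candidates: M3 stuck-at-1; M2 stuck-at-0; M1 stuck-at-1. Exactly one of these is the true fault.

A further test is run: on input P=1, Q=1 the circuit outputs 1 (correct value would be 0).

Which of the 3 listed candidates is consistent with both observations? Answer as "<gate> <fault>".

M3 stuck-at-1

Evaluate each candidate on input P=1, Q=1:
  M3 stuck-at-1: M0=0, M1=0, M2=1, M3=1 [stuck-at-1] → 1 — matches
  M2 stuck-at-0: M0=0, M1=0, M2=0 [stuck-at-0], M3=0 → 0 — eliminated
  M1 stuck-at-1: M0=0, M1=1 [stuck-at-1], M2=1, M3=0 → 0 — eliminated
Only M3 stuck-at-1 reproduces the observed 1.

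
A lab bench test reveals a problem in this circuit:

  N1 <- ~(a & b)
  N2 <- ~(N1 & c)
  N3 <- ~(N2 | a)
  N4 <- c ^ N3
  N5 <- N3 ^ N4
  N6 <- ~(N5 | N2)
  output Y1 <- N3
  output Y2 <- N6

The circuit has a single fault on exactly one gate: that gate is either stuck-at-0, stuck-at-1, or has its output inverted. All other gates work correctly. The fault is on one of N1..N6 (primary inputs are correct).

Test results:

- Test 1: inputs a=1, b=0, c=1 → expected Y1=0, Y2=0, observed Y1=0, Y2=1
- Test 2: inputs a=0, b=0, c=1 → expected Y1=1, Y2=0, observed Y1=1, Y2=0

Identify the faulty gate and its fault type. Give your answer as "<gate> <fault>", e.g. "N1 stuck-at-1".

Fault-free values for test 1 (a=1, b=0, c=1): N1=1, N2=0, N3=0, N4=1, N5=1, N6=0, giving Y1=0, Y2=0. Observed Y1=0, Y2=1.
Test 1: faults giving observed Y1=0, Y2=1 are {N4 stuck-at-0, N4 inverted output, N5 stuck-at-0, N5 inverted output, N6 stuck-at-1, N6 inverted output}.
Test 2 (a=0, b=0, c=1): fault-free N1=1, N2=0, N3=1, N4=0, N5=1, N6=0 → Y1=1, Y2=0; observed Y1=1, Y2=0. Eliminates N4 inverted output, N5 stuck-at-0, N5 inverted output, N6 stuck-at-1, N6 inverted output.
Only N4 stuck-at-0 is consistent with every test.

N4 stuck-at-0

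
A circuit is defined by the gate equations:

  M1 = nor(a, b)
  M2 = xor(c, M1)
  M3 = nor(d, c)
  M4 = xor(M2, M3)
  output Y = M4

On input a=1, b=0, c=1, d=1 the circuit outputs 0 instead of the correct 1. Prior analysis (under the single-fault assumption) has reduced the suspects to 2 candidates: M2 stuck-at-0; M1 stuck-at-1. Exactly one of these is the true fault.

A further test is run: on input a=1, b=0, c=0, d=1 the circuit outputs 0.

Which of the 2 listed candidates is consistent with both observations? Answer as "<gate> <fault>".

Evaluate each candidate on input a=1, b=0, c=0, d=1:
  M2 stuck-at-0: M1=0, M2=0 [stuck-at-0], M3=0, M4=0 → 0 — matches
  M1 stuck-at-1: M1=1 [stuck-at-1], M2=1, M3=0, M4=1 → 1 — eliminated
Only M2 stuck-at-0 reproduces the observed 0.

M2 stuck-at-0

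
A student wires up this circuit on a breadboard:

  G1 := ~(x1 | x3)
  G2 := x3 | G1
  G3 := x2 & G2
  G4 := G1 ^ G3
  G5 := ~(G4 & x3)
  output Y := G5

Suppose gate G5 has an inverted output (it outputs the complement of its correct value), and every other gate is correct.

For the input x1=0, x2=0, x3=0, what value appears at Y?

Propagate with G5 forced: G1=1, G2=1, G3=0, G4=1, G5=0 [inverted output].
So Y = 0. (Without the fault it would be 1.)

0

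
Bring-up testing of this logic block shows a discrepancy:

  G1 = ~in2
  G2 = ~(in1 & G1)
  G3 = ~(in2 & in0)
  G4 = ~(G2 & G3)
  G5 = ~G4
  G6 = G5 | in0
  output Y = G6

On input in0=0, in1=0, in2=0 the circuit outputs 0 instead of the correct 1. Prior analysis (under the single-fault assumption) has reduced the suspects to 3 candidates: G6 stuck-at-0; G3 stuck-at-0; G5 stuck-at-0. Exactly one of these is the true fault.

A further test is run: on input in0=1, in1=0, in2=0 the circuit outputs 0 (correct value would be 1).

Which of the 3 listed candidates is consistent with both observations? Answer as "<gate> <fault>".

Evaluate each candidate on input in0=1, in1=0, in2=0:
  G6 stuck-at-0: G1=1, G2=1, G3=1, G4=0, G5=1, G6=0 [stuck-at-0] → 0 — matches
  G3 stuck-at-0: G1=1, G2=1, G3=0 [stuck-at-0], G4=1, G5=0, G6=1 → 1 — eliminated
  G5 stuck-at-0: G1=1, G2=1, G3=1, G4=0, G5=0 [stuck-at-0], G6=1 → 1 — eliminated
Only G6 stuck-at-0 reproduces the observed 0.

G6 stuck-at-0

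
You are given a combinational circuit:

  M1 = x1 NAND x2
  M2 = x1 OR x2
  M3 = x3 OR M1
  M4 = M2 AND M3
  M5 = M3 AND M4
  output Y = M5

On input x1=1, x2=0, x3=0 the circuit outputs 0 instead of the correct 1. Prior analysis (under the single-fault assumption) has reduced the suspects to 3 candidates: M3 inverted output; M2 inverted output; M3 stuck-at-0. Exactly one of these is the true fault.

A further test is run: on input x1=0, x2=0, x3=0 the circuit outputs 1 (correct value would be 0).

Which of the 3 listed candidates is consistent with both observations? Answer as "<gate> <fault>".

Evaluate each candidate on input x1=0, x2=0, x3=0:
  M3 inverted output: M1=1, M2=0, M3=0 [inverted output], M4=0, M5=0 → 0 — eliminated
  M2 inverted output: M1=1, M2=1 [inverted output], M3=1, M4=1, M5=1 → 1 — matches
  M3 stuck-at-0: M1=1, M2=0, M3=0 [stuck-at-0], M4=0, M5=0 → 0 — eliminated
Only M2 inverted output reproduces the observed 1.

M2 inverted output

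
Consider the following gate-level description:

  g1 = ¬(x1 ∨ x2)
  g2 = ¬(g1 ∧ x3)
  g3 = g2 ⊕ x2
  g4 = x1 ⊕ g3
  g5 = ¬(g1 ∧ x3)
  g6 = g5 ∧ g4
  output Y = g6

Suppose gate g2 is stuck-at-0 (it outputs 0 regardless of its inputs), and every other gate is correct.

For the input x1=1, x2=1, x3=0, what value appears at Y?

0

Propagate with g2 forced: g1=0, g2=0 [stuck-at-0], g3=1, g4=0, g5=1, g6=0.
So Y = 0. (Without the fault it would be 1.)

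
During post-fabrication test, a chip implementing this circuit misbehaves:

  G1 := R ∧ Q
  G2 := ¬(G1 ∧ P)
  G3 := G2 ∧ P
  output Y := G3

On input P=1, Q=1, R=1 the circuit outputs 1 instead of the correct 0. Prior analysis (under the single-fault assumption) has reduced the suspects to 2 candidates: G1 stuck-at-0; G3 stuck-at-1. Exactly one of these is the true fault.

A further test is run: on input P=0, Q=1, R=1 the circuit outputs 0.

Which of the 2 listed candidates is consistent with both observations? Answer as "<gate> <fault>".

Evaluate each candidate on input P=0, Q=1, R=1:
  G1 stuck-at-0: G1=0 [stuck-at-0], G2=1, G3=0 → 0 — matches
  G3 stuck-at-1: G1=1, G2=1, G3=1 [stuck-at-1] → 1 — eliminated
Only G1 stuck-at-0 reproduces the observed 0.

G1 stuck-at-0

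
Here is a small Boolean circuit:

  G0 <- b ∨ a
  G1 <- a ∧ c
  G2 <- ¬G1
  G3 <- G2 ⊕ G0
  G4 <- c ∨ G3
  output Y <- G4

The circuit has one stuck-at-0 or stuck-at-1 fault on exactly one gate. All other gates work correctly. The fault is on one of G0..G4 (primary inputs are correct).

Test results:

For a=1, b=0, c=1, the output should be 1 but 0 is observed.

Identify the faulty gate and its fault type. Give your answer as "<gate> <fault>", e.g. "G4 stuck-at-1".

G4 stuck-at-0

Fault-free values for test 1 (a=1, b=0, c=1): G0=1, G1=1, G2=0, G3=1, G4=1, giving Y=1. Observed 0.
Test 1: faults giving observed 0 are {G4 stuck-at-0}.
Only G4 stuck-at-0 is consistent with every test.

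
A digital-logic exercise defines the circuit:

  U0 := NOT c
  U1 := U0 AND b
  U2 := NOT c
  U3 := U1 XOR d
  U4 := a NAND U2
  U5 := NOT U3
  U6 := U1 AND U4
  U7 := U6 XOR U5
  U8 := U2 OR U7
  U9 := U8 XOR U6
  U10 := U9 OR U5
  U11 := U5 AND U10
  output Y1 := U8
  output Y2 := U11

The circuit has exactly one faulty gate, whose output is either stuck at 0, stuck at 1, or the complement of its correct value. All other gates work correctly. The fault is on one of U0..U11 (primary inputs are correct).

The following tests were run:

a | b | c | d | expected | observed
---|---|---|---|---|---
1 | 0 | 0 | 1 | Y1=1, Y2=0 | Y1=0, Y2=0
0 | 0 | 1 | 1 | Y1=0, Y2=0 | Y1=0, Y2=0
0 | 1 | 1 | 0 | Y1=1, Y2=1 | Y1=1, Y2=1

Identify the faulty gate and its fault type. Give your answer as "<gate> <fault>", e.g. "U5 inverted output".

U2 stuck-at-0

Fault-free values for test 1 (a=1, b=0, c=0, d=1): U0=1, U1=0, U2=1, U3=1, U4=0, U5=0, U6=0, U7=0, U8=1, U9=1, U10=1, U11=0, giving Y1=1, Y2=0. Observed Y1=0, Y2=0.
Test 1: faults giving observed Y1=0, Y2=0 are {U2 stuck-at-0, U2 inverted output, U8 stuck-at-0, U8 inverted output}.
Test 2 (a=0, b=0, c=1, d=1): fault-free U0=0, U1=0, U2=0, U3=1, U4=1, U5=0, U6=0, U7=0, U8=0, U9=0, U10=0, U11=0 → Y1=0, Y2=0; observed Y1=0, Y2=0. Eliminates U2 inverted output, U8 inverted output.
Test 3 (a=0, b=1, c=1, d=0): fault-free U0=0, U1=0, U2=0, U3=0, U4=1, U5=1, U6=0, U7=1, U8=1, U9=1, U10=1, U11=1 → Y1=1, Y2=1; observed Y1=1, Y2=1. Eliminates U8 stuck-at-0.
Only U2 stuck-at-0 is consistent with every test.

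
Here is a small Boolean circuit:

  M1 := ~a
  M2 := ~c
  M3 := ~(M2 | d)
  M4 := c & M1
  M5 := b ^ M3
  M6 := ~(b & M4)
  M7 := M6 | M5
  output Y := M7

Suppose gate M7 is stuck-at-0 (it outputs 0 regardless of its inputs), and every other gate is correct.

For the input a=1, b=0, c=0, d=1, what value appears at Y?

Propagate with M7 forced: M1=0, M2=1, M3=0, M4=0, M5=0, M6=1, M7=0 [stuck-at-0].
So Y = 0. (Without the fault it would be 1.)

0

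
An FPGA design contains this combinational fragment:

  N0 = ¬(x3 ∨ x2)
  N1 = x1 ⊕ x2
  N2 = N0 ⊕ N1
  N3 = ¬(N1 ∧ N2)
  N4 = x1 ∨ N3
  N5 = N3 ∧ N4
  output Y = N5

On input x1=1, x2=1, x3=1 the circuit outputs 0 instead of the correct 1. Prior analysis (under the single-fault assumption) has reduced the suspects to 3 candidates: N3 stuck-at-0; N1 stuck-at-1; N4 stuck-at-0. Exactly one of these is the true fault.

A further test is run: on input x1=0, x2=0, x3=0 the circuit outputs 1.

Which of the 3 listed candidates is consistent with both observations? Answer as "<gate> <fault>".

N1 stuck-at-1

Evaluate each candidate on input x1=0, x2=0, x3=0:
  N3 stuck-at-0: N0=1, N1=0, N2=1, N3=0 [stuck-at-0], N4=0, N5=0 → 0 — eliminated
  N1 stuck-at-1: N0=1, N1=1 [stuck-at-1], N2=0, N3=1, N4=1, N5=1 → 1 — matches
  N4 stuck-at-0: N0=1, N1=0, N2=1, N3=1, N4=0 [stuck-at-0], N5=0 → 0 — eliminated
Only N1 stuck-at-1 reproduces the observed 1.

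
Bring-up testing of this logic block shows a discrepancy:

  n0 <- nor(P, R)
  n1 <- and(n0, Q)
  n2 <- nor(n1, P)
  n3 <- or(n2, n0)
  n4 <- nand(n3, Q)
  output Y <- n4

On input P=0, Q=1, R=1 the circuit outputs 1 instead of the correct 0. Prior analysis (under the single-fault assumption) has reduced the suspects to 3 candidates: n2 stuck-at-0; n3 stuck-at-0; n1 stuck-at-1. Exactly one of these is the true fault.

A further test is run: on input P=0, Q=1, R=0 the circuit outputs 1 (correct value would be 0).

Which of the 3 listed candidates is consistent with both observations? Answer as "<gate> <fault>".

Evaluate each candidate on input P=0, Q=1, R=0:
  n2 stuck-at-0: n0=1, n1=1, n2=0 [stuck-at-0], n3=1, n4=0 → 0 — eliminated
  n3 stuck-at-0: n0=1, n1=1, n2=0, n3=0 [stuck-at-0], n4=1 → 1 — matches
  n1 stuck-at-1: n0=1, n1=1 [stuck-at-1], n2=0, n3=1, n4=0 → 0 — eliminated
Only n3 stuck-at-0 reproduces the observed 1.

n3 stuck-at-0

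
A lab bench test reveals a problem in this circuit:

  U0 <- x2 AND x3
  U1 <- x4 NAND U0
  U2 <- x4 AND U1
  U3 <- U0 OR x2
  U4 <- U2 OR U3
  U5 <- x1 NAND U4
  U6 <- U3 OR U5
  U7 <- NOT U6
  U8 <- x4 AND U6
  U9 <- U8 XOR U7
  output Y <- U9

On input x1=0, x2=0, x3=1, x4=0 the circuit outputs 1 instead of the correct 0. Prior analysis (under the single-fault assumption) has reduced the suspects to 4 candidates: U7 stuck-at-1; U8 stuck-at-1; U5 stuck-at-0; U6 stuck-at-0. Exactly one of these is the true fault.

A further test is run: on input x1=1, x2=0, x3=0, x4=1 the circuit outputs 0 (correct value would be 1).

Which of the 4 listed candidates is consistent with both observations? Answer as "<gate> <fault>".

Evaluate each candidate on input x1=1, x2=0, x3=0, x4=1:
  U7 stuck-at-1: U0=0, U1=1, U2=1, U3=0, U4=1, U5=0, U6=0, U7=1 [stuck-at-1], U8=0, U9=1 → 1 — eliminated
  U8 stuck-at-1: U0=0, U1=1, U2=1, U3=0, U4=1, U5=0, U6=0, U7=1, U8=1 [stuck-at-1], U9=0 → 0 — matches
  U5 stuck-at-0: U0=0, U1=1, U2=1, U3=0, U4=1, U5=0 [stuck-at-0], U6=0, U7=1, U8=0, U9=1 → 1 — eliminated
  U6 stuck-at-0: U0=0, U1=1, U2=1, U3=0, U4=1, U5=0, U6=0 [stuck-at-0], U7=1, U8=0, U9=1 → 1 — eliminated
Only U8 stuck-at-1 reproduces the observed 0.

U8 stuck-at-1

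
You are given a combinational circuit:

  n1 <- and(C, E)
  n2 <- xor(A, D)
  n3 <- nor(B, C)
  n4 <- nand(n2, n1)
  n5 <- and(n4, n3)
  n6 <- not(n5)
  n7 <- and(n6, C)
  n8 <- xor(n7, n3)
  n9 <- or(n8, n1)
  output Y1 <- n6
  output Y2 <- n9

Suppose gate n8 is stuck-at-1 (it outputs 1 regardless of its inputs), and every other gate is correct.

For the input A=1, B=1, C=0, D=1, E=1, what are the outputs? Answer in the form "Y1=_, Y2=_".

Propagate with n8 forced: n1=0, n2=0, n3=0, n4=1, n5=0, n6=1, n7=0, n8=1 [stuck-at-1], n9=1.
So the outputs are Y1=1, Y2=1. (Without the fault they would be Y1=1, Y2=0.)

Y1=1, Y2=1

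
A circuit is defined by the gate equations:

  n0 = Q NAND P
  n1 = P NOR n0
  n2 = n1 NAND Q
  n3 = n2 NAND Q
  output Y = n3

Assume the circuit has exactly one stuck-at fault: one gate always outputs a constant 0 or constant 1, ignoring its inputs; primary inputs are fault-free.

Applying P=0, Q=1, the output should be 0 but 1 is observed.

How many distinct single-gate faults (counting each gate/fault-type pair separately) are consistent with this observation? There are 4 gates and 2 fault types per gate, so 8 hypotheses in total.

4

Fault-free: n0=1, n1=0, n2=1, n3=0 → 0. Observed 1.
  n0 stuck-at-0: output 1 ✓
  n0 stuck-at-1: output 0 ✗
  n1 stuck-at-0: output 0 ✗
  n1 stuck-at-1: output 1 ✓
  n2 stuck-at-0: output 1 ✓
  n2 stuck-at-1: output 0 ✗
  n3 stuck-at-0: output 0 ✗
  n3 stuck-at-1: output 1 ✓
Consistent faults: {n0 stuck-at-0, n1 stuck-at-1, n2 stuck-at-0, n3 stuck-at-1} — 4 in all.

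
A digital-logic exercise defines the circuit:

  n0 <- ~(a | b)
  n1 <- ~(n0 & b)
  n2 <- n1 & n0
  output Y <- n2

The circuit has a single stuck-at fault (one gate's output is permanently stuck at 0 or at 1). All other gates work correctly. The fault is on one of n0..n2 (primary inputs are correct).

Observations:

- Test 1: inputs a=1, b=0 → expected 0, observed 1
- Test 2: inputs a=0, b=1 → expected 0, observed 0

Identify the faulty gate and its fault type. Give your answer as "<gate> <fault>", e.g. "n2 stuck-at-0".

Fault-free values for test 1 (a=1, b=0): n0=0, n1=1, n2=0, giving Y=0. Observed 1.
Test 1: faults giving observed 1 are {n0 stuck-at-1, n2 stuck-at-1}.
Test 2 (a=0, b=1): fault-free n0=0, n1=1, n2=0 → 0; observed 0. Eliminates n2 stuck-at-1.
Only n0 stuck-at-1 is consistent with every test.

n0 stuck-at-1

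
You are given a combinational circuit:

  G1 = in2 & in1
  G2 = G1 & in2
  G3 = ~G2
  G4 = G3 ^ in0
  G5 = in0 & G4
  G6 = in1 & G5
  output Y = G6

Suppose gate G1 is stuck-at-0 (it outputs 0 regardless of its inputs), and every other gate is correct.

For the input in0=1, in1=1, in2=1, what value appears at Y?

Propagate with G1 forced: G1=0 [stuck-at-0], G2=0, G3=1, G4=0, G5=0, G6=0.
So Y = 0. (Without the fault it would be 1.)

0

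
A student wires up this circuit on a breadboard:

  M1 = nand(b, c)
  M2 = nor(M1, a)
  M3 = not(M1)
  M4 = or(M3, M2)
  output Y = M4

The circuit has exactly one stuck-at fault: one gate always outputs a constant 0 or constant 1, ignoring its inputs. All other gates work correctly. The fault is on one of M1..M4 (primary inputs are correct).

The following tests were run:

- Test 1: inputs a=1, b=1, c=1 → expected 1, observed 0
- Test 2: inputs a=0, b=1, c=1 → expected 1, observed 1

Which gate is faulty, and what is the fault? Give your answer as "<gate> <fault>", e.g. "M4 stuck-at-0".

M3 stuck-at-0

Fault-free values for test 1 (a=1, b=1, c=1): M1=0, M2=0, M3=1, M4=1, giving Y=1. Observed 0.
Test 1: faults giving observed 0 are {M1 stuck-at-1, M3 stuck-at-0, M4 stuck-at-0}.
Test 2 (a=0, b=1, c=1): fault-free M1=0, M2=1, M3=1, M4=1 → 1; observed 1. Eliminates M1 stuck-at-1, M4 stuck-at-0.
Only M3 stuck-at-0 is consistent with every test.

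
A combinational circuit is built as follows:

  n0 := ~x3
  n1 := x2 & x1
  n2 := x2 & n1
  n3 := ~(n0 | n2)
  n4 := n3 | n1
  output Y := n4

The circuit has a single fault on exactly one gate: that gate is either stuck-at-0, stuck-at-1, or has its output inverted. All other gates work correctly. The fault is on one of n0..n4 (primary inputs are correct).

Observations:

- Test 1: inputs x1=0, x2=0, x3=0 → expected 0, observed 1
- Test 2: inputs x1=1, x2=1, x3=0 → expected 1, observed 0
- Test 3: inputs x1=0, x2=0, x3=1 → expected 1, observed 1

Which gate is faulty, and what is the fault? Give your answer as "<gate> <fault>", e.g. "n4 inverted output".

Fault-free values for test 1 (x1=0, x2=0, x3=0): n0=1, n1=0, n2=0, n3=0, n4=0, giving Y=0. Observed 1.
Test 1: faults giving observed 1 are {n0 stuck-at-0, n0 inverted output, n1 stuck-at-1, n1 inverted output, n3 stuck-at-1, n3 inverted output, n4 stuck-at-1, n4 inverted output}.
Test 2 (x1=1, x2=1, x3=0): fault-free n0=1, n1=1, n2=1, n3=0, n4=1 → 1; observed 0. Eliminates n0 stuck-at-0, n0 inverted output, n1 stuck-at-1, n3 stuck-at-1, n3 inverted output, n4 stuck-at-1.
Test 3 (x1=0, x2=0, x3=1): fault-free n0=0, n1=0, n2=0, n3=1, n4=1 → 1; observed 1. Eliminates n4 inverted output.
Only n1 inverted output is consistent with every test.

n1 inverted output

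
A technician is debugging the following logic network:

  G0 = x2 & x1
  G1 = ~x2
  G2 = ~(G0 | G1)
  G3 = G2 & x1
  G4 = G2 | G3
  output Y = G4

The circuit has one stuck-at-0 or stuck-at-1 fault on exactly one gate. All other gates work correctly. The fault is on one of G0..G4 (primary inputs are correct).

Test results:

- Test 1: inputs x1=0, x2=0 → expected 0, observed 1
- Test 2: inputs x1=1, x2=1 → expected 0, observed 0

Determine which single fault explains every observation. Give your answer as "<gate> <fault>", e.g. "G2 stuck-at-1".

G1 stuck-at-0

Fault-free values for test 1 (x1=0, x2=0): G0=0, G1=1, G2=0, G3=0, G4=0, giving Y=0. Observed 1.
Test 1: faults giving observed 1 are {G1 stuck-at-0, G2 stuck-at-1, G3 stuck-at-1, G4 stuck-at-1}.
Test 2 (x1=1, x2=1): fault-free G0=1, G1=0, G2=0, G3=0, G4=0 → 0; observed 0. Eliminates G2 stuck-at-1, G3 stuck-at-1, G4 stuck-at-1.
Only G1 stuck-at-0 is consistent with every test.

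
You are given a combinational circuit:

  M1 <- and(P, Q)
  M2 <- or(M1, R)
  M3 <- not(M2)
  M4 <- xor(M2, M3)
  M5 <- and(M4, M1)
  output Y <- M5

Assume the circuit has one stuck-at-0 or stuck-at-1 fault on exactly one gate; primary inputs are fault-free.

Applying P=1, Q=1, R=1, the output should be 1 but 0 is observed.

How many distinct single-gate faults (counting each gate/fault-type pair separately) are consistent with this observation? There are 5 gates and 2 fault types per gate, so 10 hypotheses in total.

4

Fault-free: M1=1, M2=1, M3=0, M4=1, M5=1 → 1. Observed 0.
  M1 stuck-at-0: output 0 ✓
  M1 stuck-at-1: output 1 ✗
  M2 stuck-at-0: output 1 ✗
  M2 stuck-at-1: output 1 ✗
  M3 stuck-at-0: output 1 ✗
  M3 stuck-at-1: output 0 ✓
  M4 stuck-at-0: output 0 ✓
  M4 stuck-at-1: output 1 ✗
  M5 stuck-at-0: output 0 ✓
  M5 stuck-at-1: output 1 ✗
Consistent faults: {M1 stuck-at-0, M3 stuck-at-1, M4 stuck-at-0, M5 stuck-at-0} — 4 in all.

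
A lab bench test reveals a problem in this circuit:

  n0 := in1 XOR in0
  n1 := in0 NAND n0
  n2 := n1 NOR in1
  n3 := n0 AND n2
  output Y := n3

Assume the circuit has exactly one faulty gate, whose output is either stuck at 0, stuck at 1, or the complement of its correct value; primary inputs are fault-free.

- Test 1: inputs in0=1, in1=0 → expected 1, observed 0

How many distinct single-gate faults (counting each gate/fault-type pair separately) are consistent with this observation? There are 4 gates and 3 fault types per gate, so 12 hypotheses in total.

Fault-free: n0=1, n1=0, n2=1, n3=1 → 1. Observed 0.
  n0 stuck-at-0: output 0 ✓
  n0 stuck-at-1: output 1 ✗
  n0 inverted output: output 0 ✓
  n1 stuck-at-0: output 1 ✗
  n1 stuck-at-1: output 0 ✓
  n1 inverted output: output 0 ✓
  n2 stuck-at-0: output 0 ✓
  n2 stuck-at-1: output 1 ✗
  n2 inverted output: output 0 ✓
  n3 stuck-at-0: output 0 ✓
  n3 stuck-at-1: output 1 ✗
  n3 inverted output: output 0 ✓
Consistent faults: {n0 stuck-at-0, n0 inverted output, n1 stuck-at-1, n1 inverted output, n2 stuck-at-0, n2 inverted output, n3 stuck-at-0, n3 inverted output} — 8 in all.

8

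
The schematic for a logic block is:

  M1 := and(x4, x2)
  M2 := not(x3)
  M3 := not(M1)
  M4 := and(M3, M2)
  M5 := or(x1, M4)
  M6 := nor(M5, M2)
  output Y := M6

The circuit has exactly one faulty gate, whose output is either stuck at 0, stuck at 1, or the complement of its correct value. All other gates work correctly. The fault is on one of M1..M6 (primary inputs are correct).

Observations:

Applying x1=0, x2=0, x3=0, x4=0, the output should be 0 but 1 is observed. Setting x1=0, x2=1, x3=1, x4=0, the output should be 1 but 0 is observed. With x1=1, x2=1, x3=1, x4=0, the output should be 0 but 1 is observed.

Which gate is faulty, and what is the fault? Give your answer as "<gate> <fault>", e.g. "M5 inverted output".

M6 inverted output

Fault-free values for test 1 (x1=0, x2=0, x3=0, x4=0): M1=0, M2=1, M3=1, M4=1, M5=1, M6=0, giving Y=0. Observed 1.
Test 1: faults giving observed 1 are {M2 stuck-at-0, M2 inverted output, M6 stuck-at-1, M6 inverted output}.
Test 2 (x1=0, x2=1, x3=1, x4=0): fault-free M1=0, M2=0, M3=1, M4=0, M5=0, M6=1 → 1; observed 0. Eliminates M2 stuck-at-0, M6 stuck-at-1.
Test 3 (x1=1, x2=1, x3=1, x4=0): fault-free M1=0, M2=0, M3=1, M4=0, M5=1, M6=0 → 0; observed 1. Eliminates M2 inverted output.
Only M6 inverted output is consistent with every test.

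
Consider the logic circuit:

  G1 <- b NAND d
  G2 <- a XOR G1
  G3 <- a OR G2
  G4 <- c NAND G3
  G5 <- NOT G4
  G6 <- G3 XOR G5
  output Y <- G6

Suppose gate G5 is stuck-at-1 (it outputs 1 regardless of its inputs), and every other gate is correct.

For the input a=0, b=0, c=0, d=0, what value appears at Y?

Propagate with G5 forced: G1=1, G2=1, G3=1, G4=1, G5=1 [stuck-at-1], G6=0.
So Y = 0. (Without the fault it would be 1.)

0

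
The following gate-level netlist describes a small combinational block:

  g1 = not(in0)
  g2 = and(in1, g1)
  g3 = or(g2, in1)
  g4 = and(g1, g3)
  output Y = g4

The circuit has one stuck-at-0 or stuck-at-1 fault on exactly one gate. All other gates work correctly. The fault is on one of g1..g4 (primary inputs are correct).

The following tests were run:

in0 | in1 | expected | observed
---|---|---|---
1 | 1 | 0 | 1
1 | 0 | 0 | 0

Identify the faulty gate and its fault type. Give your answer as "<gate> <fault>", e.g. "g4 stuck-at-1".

g1 stuck-at-1

Fault-free values for test 1 (in0=1, in1=1): g1=0, g2=0, g3=1, g4=0, giving Y=0. Observed 1.
Test 1: faults giving observed 1 are {g1 stuck-at-1, g4 stuck-at-1}.
Test 2 (in0=1, in1=0): fault-free g1=0, g2=0, g3=0, g4=0 → 0; observed 0. Eliminates g4 stuck-at-1.
Only g1 stuck-at-1 is consistent with every test.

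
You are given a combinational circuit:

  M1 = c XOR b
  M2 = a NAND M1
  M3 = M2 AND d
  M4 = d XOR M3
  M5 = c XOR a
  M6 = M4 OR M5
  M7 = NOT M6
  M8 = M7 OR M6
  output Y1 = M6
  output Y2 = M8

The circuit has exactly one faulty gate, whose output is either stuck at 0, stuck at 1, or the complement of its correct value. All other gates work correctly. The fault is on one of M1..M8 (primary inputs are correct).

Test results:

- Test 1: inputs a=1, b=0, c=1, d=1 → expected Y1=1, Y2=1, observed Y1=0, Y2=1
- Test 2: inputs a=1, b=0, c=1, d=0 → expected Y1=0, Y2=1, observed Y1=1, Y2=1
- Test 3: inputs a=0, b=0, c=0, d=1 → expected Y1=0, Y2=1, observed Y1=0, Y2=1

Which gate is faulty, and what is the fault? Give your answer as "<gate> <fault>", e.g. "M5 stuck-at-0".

Fault-free values for test 1 (a=1, b=0, c=1, d=1): M1=1, M2=0, M3=0, M4=1, M5=0, M6=1, M7=0, M8=1, giving Y1=1, Y2=1. Observed Y1=0, Y2=1.
Test 1: faults giving observed Y1=0, Y2=1 are {M1 stuck-at-0, M1 inverted output, M2 stuck-at-1, M2 inverted output, M3 stuck-at-1, M3 inverted output, M4 stuck-at-0, M4 inverted output, M6 stuck-at-0, M6 inverted output}.
Test 2 (a=1, b=0, c=1, d=0): fault-free M1=1, M2=0, M3=0, M4=0, M5=0, M6=0, M7=1, M8=1 → Y1=0, Y2=1; observed Y1=1, Y2=1. Eliminates M1 stuck-at-0, M1 inverted output, M2 stuck-at-1, M2 inverted output, M4 stuck-at-0, M6 stuck-at-0.
Test 3 (a=0, b=0, c=0, d=1): fault-free M1=0, M2=1, M3=1, M4=0, M5=0, M6=0, M7=1, M8=1 → Y1=0, Y2=1; observed Y1=0, Y2=1. Eliminates M3 inverted output, M4 inverted output, M6 inverted output.
Only M3 stuck-at-1 is consistent with every test.

M3 stuck-at-1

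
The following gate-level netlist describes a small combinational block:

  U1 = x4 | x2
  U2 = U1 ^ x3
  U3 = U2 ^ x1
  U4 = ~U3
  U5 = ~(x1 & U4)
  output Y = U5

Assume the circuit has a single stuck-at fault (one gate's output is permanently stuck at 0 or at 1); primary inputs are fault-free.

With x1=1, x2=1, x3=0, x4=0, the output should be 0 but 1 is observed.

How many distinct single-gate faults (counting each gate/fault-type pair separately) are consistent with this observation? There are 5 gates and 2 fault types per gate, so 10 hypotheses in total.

Fault-free: U1=1, U2=1, U3=0, U4=1, U5=0 → 0. Observed 1.
  U1 stuck-at-0: output 1 ✓
  U1 stuck-at-1: output 0 ✗
  U2 stuck-at-0: output 1 ✓
  U2 stuck-at-1: output 0 ✗
  U3 stuck-at-0: output 0 ✗
  U3 stuck-at-1: output 1 ✓
  U4 stuck-at-0: output 1 ✓
  U4 stuck-at-1: output 0 ✗
  U5 stuck-at-0: output 0 ✗
  U5 stuck-at-1: output 1 ✓
Consistent faults: {U1 stuck-at-0, U2 stuck-at-0, U3 stuck-at-1, U4 stuck-at-0, U5 stuck-at-1} — 5 in all.

5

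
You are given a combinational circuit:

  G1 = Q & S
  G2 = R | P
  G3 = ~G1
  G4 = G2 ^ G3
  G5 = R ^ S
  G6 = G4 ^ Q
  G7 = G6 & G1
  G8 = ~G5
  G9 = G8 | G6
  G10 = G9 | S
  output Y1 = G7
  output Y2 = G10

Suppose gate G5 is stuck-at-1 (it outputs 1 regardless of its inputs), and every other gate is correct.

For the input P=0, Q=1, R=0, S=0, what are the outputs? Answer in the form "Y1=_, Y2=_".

Propagate with G5 forced: G1=0, G2=0, G3=1, G4=1, G5=1 [stuck-at-1], G6=0, G7=0, G8=0, G9=0, G10=0.
So the outputs are Y1=0, Y2=0. (Without the fault they would be Y1=0, Y2=1.)

Y1=0, Y2=0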